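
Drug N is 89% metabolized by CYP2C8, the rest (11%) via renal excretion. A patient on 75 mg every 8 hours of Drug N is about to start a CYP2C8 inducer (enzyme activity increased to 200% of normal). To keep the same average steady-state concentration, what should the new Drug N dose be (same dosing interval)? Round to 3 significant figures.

The CYP2C8 pathway (89% of clearance) rises to 2× activity: 0.89 × 2 = 1.78.
The remaining 11% of clearance is unaffected.
Relative clearance = 1.78 + 0.11 = 1.89.
Exposure is unchanged when dose changes in proportion to clearance. New dose = 75 mg × 1.89 = 142 mg.

142 mg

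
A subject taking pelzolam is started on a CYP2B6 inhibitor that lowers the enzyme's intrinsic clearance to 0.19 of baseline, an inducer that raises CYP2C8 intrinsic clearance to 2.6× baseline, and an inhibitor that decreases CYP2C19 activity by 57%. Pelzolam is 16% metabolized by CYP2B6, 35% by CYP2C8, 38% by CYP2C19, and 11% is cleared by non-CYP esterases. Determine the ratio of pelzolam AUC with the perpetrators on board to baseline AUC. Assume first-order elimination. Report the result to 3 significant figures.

0.824

The CYP2B6 pathway (16% of clearance) drops to 0.19× activity: 0.16 × 0.19 = 0.0304.
The CYP2C8 pathway (35% of clearance) is boosted to 2.6× activity: 0.35 × 2.6 = 0.91.
The CYP2C19 pathway (38% of clearance) is reduced to 0.43× activity: 0.38 × 0.43 = 0.1634.
Non-CYP routes (11%) are unchanged.
CL_new/CL_old = 0.0304 + 0.91 + 0.1634 + 0.11 = 1.2138.
AUC ∝ 1/CL: fold-change = 1 / 1.2138 = 0.824.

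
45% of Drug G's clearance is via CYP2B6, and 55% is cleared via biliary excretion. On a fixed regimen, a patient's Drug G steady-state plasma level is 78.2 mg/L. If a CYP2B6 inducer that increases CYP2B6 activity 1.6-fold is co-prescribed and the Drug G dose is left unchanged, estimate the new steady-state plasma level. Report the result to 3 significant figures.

61.6 mg/L

The CYP2B6 pathway (45% of clearance) is boosted to 1.6× activity: 0.45 × 1.6 = 0.72.
The remaining 55% of clearance is unaffected.
Relative clearance = 0.72 + 0.55 = 1.27.
With dosing unchanged, steady-state plasma level scales as 1/CL: 78.2 / 1.27 = 61.6 mg/L.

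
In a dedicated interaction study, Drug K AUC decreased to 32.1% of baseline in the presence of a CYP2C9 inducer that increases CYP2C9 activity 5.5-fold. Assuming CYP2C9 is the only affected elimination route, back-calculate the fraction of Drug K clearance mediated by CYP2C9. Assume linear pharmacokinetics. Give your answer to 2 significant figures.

0.47

Let x = fm,CYP2C9. Because AUC ∝ 1/CL, relative clearance rose to 1/0.321 = 3.115.
Only the CYP2C9 route changed, so 3.115 = x·5.5 + (1 − x), giving x = 0.47.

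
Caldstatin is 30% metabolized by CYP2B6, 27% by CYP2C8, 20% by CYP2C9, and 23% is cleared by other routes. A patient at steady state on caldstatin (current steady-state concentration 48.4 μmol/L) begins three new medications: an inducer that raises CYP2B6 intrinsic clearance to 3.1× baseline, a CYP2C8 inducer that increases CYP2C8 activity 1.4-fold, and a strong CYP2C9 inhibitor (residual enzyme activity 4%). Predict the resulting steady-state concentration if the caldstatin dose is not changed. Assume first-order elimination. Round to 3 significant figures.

CYP2B6: 0.3 × 3.1 = 0.93
CYP2C8: 0.27 × 1.4 = 0.378
CYP2C9: 0.2 × 0.04 = 0.008
Other: 0.23 (unchanged)
New clearance relative to baseline: 0.93 + 0.378 + 0.008 + 0.23 = 1.546.
New steady-state concentration = 48.4 / 1.546 = 31.3 μmol/L (concentration scales inversely with clearance).

31.3 μmol/L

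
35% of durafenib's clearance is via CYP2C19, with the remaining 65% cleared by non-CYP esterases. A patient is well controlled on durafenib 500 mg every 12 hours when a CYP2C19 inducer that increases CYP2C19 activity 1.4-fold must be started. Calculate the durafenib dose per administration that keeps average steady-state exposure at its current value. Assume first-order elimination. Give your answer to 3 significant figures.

CYP2C19: 0.35 × 1.4 = 0.49
Other: 0.65 (unchanged)
CL_new/CL_old = 0.49 + 0.65 = 1.14.
Css,avg = (dose rate)/CL, so holding Css fixed requires dose ∝ CL: 500 × 1.14 = 570 mg.

570 mg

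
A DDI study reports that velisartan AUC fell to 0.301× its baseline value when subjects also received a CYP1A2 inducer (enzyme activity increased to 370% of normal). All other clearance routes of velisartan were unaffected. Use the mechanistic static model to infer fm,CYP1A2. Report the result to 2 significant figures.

0.86

Let x = fm,CYP1A2. Because AUC ∝ 1/CL, relative clearance rose to 1/0.301 = 3.322.
Only the CYP1A2 route changed, so 3.322 = x·3.7 + (1 − x), giving x = 0.86.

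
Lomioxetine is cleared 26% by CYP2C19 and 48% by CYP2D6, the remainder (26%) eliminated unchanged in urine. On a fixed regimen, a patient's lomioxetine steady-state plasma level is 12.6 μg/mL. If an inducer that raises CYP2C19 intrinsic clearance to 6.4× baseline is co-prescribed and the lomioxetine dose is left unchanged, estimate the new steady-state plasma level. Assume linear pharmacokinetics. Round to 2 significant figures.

5.2 μg/mL

CYP2C19: 0.26 × 6.4 = 1.664
CYP2D6: 0.48 (unchanged)
Other: 0.26 (unchanged)
New clearance relative to baseline: 1.664 + 0.48 + 0.26 = 2.404.
New steady-state plasma level = baseline ÷ relative clearance = 12.6 / 2.404 = 5.2 μg/mL.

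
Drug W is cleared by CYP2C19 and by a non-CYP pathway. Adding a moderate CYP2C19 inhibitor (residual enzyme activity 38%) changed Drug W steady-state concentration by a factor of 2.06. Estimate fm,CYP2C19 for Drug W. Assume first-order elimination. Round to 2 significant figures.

Write x for the fraction cleared via CYP2C19. The observed steady-state concentration change means clearance fell to 1/2.06 = 0.4854 of baseline.
Setting x·0.38 + (1 − x) = 0.4854 and solving: x = (0.4854 − 1)/(0.38 − 1) = 0.83.

0.83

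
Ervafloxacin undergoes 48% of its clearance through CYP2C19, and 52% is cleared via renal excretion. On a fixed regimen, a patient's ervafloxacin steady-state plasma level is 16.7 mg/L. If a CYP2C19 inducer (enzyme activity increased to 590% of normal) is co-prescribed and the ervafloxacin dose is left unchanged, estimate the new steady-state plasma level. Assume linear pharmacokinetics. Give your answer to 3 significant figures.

4.98 mg/L

The CYP2C19 pathway (48% of clearance) rises to 5.9× activity: 0.48 × 5.9 = 2.832.
Non-CYP routes (52%) are unchanged.
New clearance relative to baseline: 2.832 + 0.52 = 3.352.
With dosing unchanged, steady-state plasma level scales as 1/CL: 16.7 / 3.352 = 4.98 mg/L.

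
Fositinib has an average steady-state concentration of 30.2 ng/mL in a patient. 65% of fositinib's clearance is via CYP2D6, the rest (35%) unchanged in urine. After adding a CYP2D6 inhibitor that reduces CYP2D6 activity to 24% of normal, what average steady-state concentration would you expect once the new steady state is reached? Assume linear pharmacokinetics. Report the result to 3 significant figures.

CYP2D6: 0.65 × 0.24 = 0.156
Other: 0.35 (unchanged)
New clearance relative to baseline: 0.156 + 0.35 = 0.506.
Average steady-state concentration ∝ 1/CL, so new value = 30.2 / 0.506 = 59.7 ng/mL.

59.7 ng/mL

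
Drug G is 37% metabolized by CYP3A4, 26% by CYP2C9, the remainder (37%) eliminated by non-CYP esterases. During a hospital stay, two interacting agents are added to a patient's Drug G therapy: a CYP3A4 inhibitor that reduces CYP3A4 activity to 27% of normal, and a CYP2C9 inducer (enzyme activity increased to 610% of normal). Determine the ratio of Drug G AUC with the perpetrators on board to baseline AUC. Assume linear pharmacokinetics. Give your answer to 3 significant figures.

CYP3A4: 0.37 × 0.27 = 0.0999
CYP2C9: 0.26 × 6.1 = 1.586
Other: 0.37 (unchanged)
New clearance relative to baseline: 0.0999 + 1.586 + 0.37 = 2.0559.
Net AUC ratio = 1 / 2.0559 = 0.486.

0.486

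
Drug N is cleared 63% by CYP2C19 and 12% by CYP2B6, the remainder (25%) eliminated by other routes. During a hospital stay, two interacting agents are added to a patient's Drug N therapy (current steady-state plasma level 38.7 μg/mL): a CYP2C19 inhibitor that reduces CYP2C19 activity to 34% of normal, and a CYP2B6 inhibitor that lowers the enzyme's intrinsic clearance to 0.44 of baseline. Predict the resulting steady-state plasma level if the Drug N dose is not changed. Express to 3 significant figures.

74.9 μg/mL

The CYP2C19 pathway (63% of clearance) falls to 0.34× activity: 0.63 × 0.34 = 0.2142.
The CYP2B6 pathway (12% of clearance) drops to 0.44× activity: 0.12 × 0.44 = 0.0528.
Non-CYP routes (25%) are unchanged.
New clearance relative to baseline: 0.2142 + 0.0528 + 0.25 = 0.517.
New steady-state plasma level = 38.7 / 0.517 = 74.9 μg/mL (concentration scales inversely with clearance).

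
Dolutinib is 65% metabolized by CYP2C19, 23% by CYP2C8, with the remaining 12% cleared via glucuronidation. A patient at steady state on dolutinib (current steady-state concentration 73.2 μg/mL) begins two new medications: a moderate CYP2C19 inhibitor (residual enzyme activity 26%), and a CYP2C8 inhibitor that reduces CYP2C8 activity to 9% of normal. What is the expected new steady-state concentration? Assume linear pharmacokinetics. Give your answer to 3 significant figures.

The CYP2C19 pathway (65% of clearance) falls to 0.26× activity: 0.65 × 0.26 = 0.169.
The CYP2C8 pathway (23% of clearance) drops to 0.09× activity: 0.23 × 0.09 = 0.0207.
Non-CYP routes (12%) are unchanged.
New clearance relative to baseline: 0.169 + 0.0207 + 0.12 = 0.3097.
Dividing the baseline by the relative clearance: 73.2 / 0.3097 = 236 μg/mL.

236 μg/mL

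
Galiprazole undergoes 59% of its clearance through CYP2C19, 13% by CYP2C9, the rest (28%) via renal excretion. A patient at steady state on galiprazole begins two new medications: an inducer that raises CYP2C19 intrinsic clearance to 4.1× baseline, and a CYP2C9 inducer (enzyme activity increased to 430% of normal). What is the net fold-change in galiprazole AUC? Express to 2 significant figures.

0.31

CYP2C19: 0.59 × 4.1 = 2.419
CYP2C9: 0.13 × 4.3 = 0.559
Other: 0.28 (unchanged)
CL_new/CL_old = 2.419 + 0.559 + 0.28 = 3.258.
Net AUC ratio = 1 / 3.258 = 0.31.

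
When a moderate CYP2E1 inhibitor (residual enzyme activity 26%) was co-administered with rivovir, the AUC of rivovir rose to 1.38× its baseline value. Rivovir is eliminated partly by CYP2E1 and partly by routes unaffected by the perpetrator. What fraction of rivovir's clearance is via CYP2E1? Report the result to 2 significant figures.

Let x = fm,CYP2E1. Because AUC ∝ 1/CL, relative clearance fell to 1/1.38 = 0.7246.
Only the CYP2E1 route changed, so 0.7246 = x·0.26 + (1 − x), giving x = 0.37.

0.37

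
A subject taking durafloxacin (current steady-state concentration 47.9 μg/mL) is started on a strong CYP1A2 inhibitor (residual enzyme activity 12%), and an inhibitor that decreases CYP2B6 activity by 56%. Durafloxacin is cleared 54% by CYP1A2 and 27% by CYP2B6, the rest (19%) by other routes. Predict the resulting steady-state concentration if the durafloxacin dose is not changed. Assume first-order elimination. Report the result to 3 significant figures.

128 μg/mL

CYP1A2: 0.54 × 0.12 = 0.0648
CYP2B6: 0.27 × 0.44 = 0.1188
Other: 0.19 (unchanged)
New clearance relative to baseline: 0.0648 + 0.1188 + 0.19 = 0.3736.
Steady-state concentration ∝ 1/CL: new value = 47.9 / 0.3736 = 128 μg/mL.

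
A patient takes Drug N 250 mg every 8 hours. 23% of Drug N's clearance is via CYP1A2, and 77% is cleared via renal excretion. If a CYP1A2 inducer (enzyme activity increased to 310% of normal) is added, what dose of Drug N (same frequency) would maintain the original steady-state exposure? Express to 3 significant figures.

The CYP1A2 pathway (23% of clearance) increases to 3.1× activity: 0.23 × 3.1 = 0.713.
Non-CYP routes (77%) are unchanged.
Relative clearance = 0.713 + 0.77 = 1.483.
Css,avg = (dose rate)/CL, so holding Css fixed requires dose ∝ CL: 250 × 1.483 = 371 mg.

371 mg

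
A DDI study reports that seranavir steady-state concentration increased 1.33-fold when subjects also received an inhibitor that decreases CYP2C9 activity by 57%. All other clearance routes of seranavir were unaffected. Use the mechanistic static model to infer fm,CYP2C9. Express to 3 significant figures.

0.435

CL'/CL = 1 / 1.33 = 0.7519
0.43·fm + (1 − fm) = 0.7519
fm = (0.7519 − 1) / (0.43 − 1) = 0.435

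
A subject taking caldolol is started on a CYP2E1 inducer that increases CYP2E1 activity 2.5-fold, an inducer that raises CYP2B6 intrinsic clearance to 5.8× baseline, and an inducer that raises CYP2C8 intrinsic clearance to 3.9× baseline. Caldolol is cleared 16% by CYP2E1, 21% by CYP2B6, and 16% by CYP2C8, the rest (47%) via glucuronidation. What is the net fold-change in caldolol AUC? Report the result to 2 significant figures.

CYP2E1: 0.16 × 2.5 = 0.4
CYP2B6: 0.21 × 5.8 = 1.218
CYP2C8: 0.16 × 3.9 = 0.624
Other: 0.47 (unchanged)
Relative clearance = 0.4 + 1.218 + 0.624 + 0.47 = 2.712.
AUC ∝ 1/CL: fold-change = 1 / 2.712 = 0.37.

0.37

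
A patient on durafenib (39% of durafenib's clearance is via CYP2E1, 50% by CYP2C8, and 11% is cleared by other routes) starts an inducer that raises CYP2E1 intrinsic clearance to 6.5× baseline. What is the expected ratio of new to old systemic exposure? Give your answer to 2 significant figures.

0.32

CYP2E1: 0.39 × 6.5 = 2.535
CYP2C8: 0.5 (unchanged)
Other: 0.11 (unchanged)
CL_new/CL_old = 2.535 + 0.5 + 0.11 = 3.145.
Systemic exposure ratio = CL_old/CL_new = 1 / 3.145 = 0.32.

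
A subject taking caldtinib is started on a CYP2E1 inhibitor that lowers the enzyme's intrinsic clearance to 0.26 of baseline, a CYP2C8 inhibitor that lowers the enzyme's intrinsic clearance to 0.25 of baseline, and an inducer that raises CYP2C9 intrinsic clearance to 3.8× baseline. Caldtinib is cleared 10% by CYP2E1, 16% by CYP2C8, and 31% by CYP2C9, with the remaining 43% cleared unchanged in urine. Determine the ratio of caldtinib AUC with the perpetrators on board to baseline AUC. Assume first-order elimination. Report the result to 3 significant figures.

The CYP2E1 pathway (10% of clearance) is reduced to 0.26× activity: 0.1 × 0.26 = 0.026.
The CYP2C8 pathway (16% of clearance) falls to 0.25× activity: 0.16 × 0.25 = 0.04.
The CYP2C9 pathway (31% of clearance) increases to 3.8× activity: 0.31 × 3.8 = 1.178.
The remaining 43% of clearance is unaffected.
CL_new/CL_old = 0.026 + 0.04 + 1.178 + 0.43 = 1.674.
AUC ∝ 1/CL: fold-change = 1 / 1.674 = 0.597.

0.597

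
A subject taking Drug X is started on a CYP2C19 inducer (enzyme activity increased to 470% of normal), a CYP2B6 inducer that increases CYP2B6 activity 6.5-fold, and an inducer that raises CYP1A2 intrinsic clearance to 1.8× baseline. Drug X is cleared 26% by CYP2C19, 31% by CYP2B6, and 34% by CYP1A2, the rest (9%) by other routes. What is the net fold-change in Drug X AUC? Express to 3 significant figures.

The CYP2C19 pathway (26% of clearance) rises to 4.7× activity: 0.26 × 4.7 = 1.222.
The CYP2B6 pathway (31% of clearance) rises to 6.5× activity: 0.31 × 6.5 = 2.015.
The CYP1A2 pathway (34% of clearance) is boosted to 1.8× activity: 0.34 × 1.8 = 0.612.
The remaining 9% of clearance is unaffected.
New clearance relative to baseline: 1.222 + 2.015 + 0.612 + 0.09 = 3.939.
Net AUC ratio = 1 / 3.939 = 0.254.

0.254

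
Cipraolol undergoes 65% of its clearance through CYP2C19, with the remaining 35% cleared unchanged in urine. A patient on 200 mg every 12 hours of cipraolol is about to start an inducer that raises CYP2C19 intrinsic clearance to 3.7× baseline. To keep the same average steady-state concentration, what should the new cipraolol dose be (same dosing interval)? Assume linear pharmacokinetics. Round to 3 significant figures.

551 mg

CYP2C19: 0.65 × 3.7 = 2.405
Other: 0.35 (unchanged)
New clearance relative to baseline: 2.405 + 0.35 = 2.755.
Css,avg = (dose rate)/CL, so holding Css fixed requires dose ∝ CL: 200 × 2.755 = 551 mg.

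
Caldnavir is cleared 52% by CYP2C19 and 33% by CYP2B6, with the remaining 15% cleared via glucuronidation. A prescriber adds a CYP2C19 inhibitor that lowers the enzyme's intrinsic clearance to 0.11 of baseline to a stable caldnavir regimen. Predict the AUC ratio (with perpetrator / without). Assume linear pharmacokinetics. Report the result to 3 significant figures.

1.86

The CYP2C19 pathway (52% of clearance) is reduced to 0.11× activity: 0.52 × 0.11 = 0.0572.
CYP2B6 (33%) and the residual 15% are unaffected.
CL_new/CL_old = 0.0572 + 0.33 + 0.15 = 0.5372.
Since AUC ∝ 1/CL, the ratio is 1 / 0.5372 = 1.86.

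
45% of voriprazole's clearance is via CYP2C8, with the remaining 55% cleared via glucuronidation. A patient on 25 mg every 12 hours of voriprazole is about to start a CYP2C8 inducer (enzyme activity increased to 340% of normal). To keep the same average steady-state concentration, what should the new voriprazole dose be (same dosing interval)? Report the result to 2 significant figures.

The CYP2C8 pathway (45% of clearance) increases to 3.4× activity: 0.45 × 3.4 = 1.53.
The remaining 55% of clearance is unaffected.
Relative clearance = 1.53 + 0.55 = 2.08.
To maintain the same steady-state level, dose must scale with clearance: new dose = 25 × 2.08 = 52 mg.

52 mg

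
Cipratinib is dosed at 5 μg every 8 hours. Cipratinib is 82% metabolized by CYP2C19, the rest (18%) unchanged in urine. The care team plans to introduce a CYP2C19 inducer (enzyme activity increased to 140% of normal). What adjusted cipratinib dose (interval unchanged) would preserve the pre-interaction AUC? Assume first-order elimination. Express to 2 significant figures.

CYP2C19: 0.82 × 1.4 = 1.148
Other: 0.18 (unchanged)
New clearance relative to baseline: 1.148 + 0.18 = 1.328.
To maintain the same steady-state level, dose must scale with clearance: new dose = 5 × 1.328 = 6.6 μg.

6.6 μg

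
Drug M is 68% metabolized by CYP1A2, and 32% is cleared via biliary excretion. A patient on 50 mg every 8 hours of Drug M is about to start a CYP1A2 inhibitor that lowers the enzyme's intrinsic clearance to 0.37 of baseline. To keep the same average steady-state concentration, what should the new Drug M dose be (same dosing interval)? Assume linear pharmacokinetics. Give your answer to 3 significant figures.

28.6 mg

The CYP1A2 pathway (68% of clearance) drops to 0.37× activity: 0.68 × 0.37 = 0.2516.
The remaining 32% of clearance is unaffected.
CL_new/CL_old = 0.2516 + 0.32 = 0.5716.
Exposure is unchanged when dose changes in proportion to clearance. New dose = 50 mg × 0.5716 = 28.6 mg.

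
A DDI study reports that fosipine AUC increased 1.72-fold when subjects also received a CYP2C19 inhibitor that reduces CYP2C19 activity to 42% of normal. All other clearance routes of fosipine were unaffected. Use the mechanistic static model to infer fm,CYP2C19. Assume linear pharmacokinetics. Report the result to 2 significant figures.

0.72

CL'/CL = 1 / 1.72 = 0.5814
0.42·fm + (1 − fm) = 0.5814
fm = (0.5814 − 1) / (0.42 − 1) = 0.72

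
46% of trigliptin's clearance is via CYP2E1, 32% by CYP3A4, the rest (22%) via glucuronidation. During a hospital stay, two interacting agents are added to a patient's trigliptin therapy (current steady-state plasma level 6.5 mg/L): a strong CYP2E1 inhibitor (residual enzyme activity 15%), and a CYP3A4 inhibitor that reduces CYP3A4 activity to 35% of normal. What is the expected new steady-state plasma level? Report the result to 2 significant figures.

CYP2E1: 0.46 × 0.15 = 0.069
CYP3A4: 0.32 × 0.35 = 0.112
Other: 0.22 (unchanged)
New clearance relative to baseline: 0.069 + 0.112 + 0.22 = 0.401.
New steady-state plasma level = 6.5 / 0.401 = 16 mg/L (concentration scales inversely with clearance).

16 mg/L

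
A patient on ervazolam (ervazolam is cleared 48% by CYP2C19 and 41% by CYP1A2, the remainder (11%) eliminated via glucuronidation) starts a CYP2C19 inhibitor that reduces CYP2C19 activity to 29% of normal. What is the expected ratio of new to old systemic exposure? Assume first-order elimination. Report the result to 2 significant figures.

CYP2C19: 0.48 × 0.29 = 0.1392
CYP1A2: 0.41 (unchanged)
Other: 0.11 (unchanged)
New clearance relative to baseline: 0.1392 + 0.41 + 0.11 = 0.6592.
Since systemic exposure ∝ 1/CL, the ratio is 1 / 0.6592 = 1.5.

1.5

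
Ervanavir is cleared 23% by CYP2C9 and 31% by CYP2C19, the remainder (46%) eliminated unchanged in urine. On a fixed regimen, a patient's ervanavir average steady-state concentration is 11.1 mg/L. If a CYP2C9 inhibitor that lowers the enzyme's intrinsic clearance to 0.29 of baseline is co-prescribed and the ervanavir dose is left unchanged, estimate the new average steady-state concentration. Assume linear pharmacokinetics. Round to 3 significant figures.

The CYP2C9 pathway (23% of clearance) is reduced to 0.29× activity: 0.23 × 0.29 = 0.0667.
CYP2C19 (31%) and the residual 46% are unaffected.
New clearance relative to baseline: 0.0667 + 0.31 + 0.46 = 0.8367.
Average steady-state concentration ∝ 1/CL, so new value = 11.1 / 0.8367 = 13.3 mg/L.

13.3 mg/L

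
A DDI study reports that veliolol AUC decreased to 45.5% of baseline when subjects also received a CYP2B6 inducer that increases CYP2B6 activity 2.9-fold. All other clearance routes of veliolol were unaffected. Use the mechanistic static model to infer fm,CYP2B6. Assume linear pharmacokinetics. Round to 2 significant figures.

Call the CYP2B6 fraction fm. After the interaction, CL_new/CL_old = fm × 2.9 + (1 − fm).
AUC ratio = 1 / (new CL fraction), so new CL fraction = 1 / 0.455 = 2.198.
fm × 2.9 + 1 − fm = 2.198  ⇒  fm × (2.9 − 1) = 1.198  ⇒  fm = 0.63.

0.63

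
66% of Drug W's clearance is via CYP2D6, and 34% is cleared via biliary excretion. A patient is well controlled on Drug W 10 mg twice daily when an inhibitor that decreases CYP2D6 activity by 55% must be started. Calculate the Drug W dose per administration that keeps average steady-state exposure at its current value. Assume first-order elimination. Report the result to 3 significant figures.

CYP2D6: 0.66 × 0.45 = 0.297
Other: 0.34 (unchanged)
CL_new/CL_old = 0.297 + 0.34 = 0.637.
Css,avg = (dose rate)/CL, so holding Css fixed requires dose ∝ CL: 10 × 0.637 = 6.37 mg.

6.37 mg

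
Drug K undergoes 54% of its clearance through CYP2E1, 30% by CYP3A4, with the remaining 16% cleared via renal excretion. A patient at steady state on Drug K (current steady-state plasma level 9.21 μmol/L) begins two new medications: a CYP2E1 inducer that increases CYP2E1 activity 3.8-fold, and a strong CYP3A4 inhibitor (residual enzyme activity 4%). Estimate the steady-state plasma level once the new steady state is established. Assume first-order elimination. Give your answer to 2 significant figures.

4.1 μmol/L

The CYP2E1 pathway (54% of clearance) is boosted to 3.8× activity: 0.54 × 3.8 = 2.052.
The CYP3A4 pathway (30% of clearance) falls to 0.04× activity: 0.3 × 0.04 = 0.012.
The remaining 16% of clearance is unaffected.
Relative clearance = 2.052 + 0.012 + 0.16 = 2.224.
Steady-state plasma level ∝ 1/CL: new value = 9.21 / 2.224 = 4.1 μmol/L.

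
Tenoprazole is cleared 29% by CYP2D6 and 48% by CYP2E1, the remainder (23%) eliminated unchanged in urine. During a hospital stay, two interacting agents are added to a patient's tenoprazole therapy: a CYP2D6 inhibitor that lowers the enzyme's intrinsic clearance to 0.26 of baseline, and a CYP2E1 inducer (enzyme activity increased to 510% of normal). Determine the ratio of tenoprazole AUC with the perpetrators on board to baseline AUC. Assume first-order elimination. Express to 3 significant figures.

0.363

The CYP2D6 pathway (29% of clearance) is reduced to 0.26× activity: 0.29 × 0.26 = 0.0754.
The CYP2E1 pathway (48% of clearance) is boosted to 5.1× activity: 0.48 × 5.1 = 2.448.
Non-CYP routes (23%) are unchanged.
CL_new/CL_old = 0.0754 + 2.448 + 0.23 = 2.7534.
Because AUC varies inversely with clearance, the combined effect is 1 / 2.7534 = 0.363.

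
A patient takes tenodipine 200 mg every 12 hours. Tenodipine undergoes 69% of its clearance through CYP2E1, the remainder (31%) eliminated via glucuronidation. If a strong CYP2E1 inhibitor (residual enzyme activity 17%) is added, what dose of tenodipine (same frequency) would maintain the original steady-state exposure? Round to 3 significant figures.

CYP2E1: 0.69 × 0.17 = 0.1173
Other: 0.31 (unchanged)
Relative clearance = 0.1173 + 0.31 = 0.4273.
To maintain the same steady-state level, dose must scale with clearance: new dose = 200 × 0.4273 = 85.5 mg.

85.5 mg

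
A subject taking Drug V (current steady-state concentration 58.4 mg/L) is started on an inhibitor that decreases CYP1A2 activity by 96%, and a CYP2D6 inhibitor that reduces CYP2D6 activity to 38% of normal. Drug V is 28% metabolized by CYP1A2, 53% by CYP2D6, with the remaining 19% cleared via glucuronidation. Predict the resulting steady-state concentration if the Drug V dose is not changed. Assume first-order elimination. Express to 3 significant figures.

The CYP1A2 pathway (28% of clearance) falls to 0.04× activity: 0.28 × 0.04 = 0.0112.
The CYP2D6 pathway (53% of clearance) is reduced to 0.38× activity: 0.53 × 0.38 = 0.2014.
Non-CYP routes (19%) are unchanged.
CL_new/CL_old = 0.0112 + 0.2014 + 0.19 = 0.4026.
Dividing the baseline by the relative clearance: 58.4 / 0.4026 = 145 mg/L.

145 mg/L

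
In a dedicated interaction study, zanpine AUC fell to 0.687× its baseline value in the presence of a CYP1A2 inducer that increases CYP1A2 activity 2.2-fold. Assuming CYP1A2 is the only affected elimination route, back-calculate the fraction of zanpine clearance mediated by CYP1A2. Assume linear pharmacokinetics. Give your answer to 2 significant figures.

CL'/CL = 1 / 0.687 = 1.456
2.2·fm + (1 − fm) = 1.456
fm = (1.456 − 1) / (2.2 − 1) = 0.38

0.38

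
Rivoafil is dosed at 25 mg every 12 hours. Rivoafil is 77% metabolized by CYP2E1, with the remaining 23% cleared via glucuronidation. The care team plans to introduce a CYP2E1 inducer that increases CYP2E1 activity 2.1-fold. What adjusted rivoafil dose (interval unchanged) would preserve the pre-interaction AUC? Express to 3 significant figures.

The CYP2E1 pathway (77% of clearance) is boosted to 2.1× activity: 0.77 × 2.1 = 1.617.
Non-CYP routes (23%) are unchanged.
New clearance relative to baseline: 1.617 + 0.23 = 1.847.
Exposure is unchanged when dose changes in proportion to clearance. New dose = 25 mg × 1.847 = 46.2 mg.

46.2 mg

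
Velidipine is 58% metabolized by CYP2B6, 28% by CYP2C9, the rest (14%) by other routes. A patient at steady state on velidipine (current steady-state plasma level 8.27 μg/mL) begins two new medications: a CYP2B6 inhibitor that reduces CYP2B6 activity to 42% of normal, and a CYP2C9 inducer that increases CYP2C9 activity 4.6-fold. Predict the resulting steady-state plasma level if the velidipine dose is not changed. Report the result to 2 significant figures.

CYP2B6: 0.58 × 0.42 = 0.2436
CYP2C9: 0.28 × 4.6 = 1.288
Other: 0.14 (unchanged)
CL_new/CL_old = 0.2436 + 1.288 + 0.14 = 1.6716.
Steady-state plasma level ∝ 1/CL: new value = 8.27 / 1.6716 = 4.9 μg/mL.

4.9 μg/mL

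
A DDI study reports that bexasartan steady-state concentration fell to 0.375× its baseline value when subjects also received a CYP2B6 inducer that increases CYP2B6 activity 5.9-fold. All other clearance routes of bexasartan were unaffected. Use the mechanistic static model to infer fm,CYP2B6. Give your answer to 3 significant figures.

Let fm be the CYP2B6 fraction. New clearance relative to baseline = fm × 5.9 + (1 − fm).
Steady-state concentration ratio = 1 / (new CL fraction), so new CL fraction = 1 / 0.375 = 2.667.
fm × 5.9 + 1 − fm = 2.667  ⇒  fm × (5.9 − 1) = 1.667  ⇒  fm = 0.340.

0.340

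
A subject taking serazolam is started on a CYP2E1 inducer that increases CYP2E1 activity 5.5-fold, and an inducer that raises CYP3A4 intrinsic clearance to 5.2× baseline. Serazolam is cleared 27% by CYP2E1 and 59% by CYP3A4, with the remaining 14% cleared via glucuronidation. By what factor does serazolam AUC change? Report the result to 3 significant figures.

0.213

The CYP2E1 pathway (27% of clearance) rises to 5.5× activity: 0.27 × 5.5 = 1.485.
The CYP3A4 pathway (59% of clearance) increases to 5.2× activity: 0.59 × 5.2 = 3.068.
The remaining 14% of clearance is unaffected.
New clearance relative to baseline: 1.485 + 3.068 + 0.14 = 4.693.
AUC ∝ 1/CL: fold-change = 1 / 4.693 = 0.213.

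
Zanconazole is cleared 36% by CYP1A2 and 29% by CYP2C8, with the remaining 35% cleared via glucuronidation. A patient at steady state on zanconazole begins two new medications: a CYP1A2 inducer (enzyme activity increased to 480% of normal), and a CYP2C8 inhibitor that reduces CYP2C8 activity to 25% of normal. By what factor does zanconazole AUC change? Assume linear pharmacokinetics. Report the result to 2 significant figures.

CYP1A2: 0.36 × 4.8 = 1.728
CYP2C8: 0.29 × 0.25 = 0.0725
Other: 0.35 (unchanged)
CL_new/CL_old = 1.728 + 0.0725 + 0.35 = 2.1505.
Because AUC varies inversely with clearance, the combined effect is 1 / 2.1505 = 0.47.

0.47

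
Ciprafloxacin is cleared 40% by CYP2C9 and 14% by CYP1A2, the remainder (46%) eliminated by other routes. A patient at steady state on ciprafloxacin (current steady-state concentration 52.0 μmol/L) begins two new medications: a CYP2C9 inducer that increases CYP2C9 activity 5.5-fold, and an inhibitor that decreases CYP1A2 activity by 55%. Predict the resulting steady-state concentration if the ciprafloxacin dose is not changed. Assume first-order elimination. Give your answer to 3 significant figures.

CYP2C9: 0.4 × 5.5 = 2.2
CYP1A2: 0.14 × 0.45 = 0.063
Other: 0.46 (unchanged)
New clearance relative to baseline: 2.2 + 0.063 + 0.46 = 2.723.
Steady-state concentration ∝ 1/CL: new value = 52.0 / 2.723 = 19.1 μmol/L.

19.1 μmol/L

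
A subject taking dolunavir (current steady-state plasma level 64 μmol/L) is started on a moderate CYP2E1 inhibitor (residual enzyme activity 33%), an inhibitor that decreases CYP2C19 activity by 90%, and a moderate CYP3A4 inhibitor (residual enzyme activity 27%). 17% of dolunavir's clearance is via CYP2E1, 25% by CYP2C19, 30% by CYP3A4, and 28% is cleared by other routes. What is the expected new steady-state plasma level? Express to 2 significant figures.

1.4 × 10² μmol/L

The CYP2E1 pathway (17% of clearance) falls to 0.33× activity: 0.17 × 0.33 = 0.0561.
The CYP2C19 pathway (25% of clearance) drops to 0.1× activity: 0.25 × 0.1 = 0.025.
The CYP3A4 pathway (30% of clearance) is reduced to 0.27× activity: 0.3 × 0.27 = 0.081.
Non-CYP routes (28%) are unchanged.
New clearance relative to baseline: 0.0561 + 0.025 + 0.081 + 0.28 = 0.4421.
Dividing the baseline by the relative clearance: 64 / 0.4421 = 1.4 × 10² μmol/L.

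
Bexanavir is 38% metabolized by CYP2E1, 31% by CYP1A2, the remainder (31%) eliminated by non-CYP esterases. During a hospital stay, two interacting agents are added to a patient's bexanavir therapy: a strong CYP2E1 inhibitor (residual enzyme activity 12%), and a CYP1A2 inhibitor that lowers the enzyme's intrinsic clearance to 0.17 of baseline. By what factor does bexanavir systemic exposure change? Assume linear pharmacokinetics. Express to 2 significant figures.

The CYP2E1 pathway (38% of clearance) drops to 0.12× activity: 0.38 × 0.12 = 0.0456.
The CYP1A2 pathway (31% of clearance) drops to 0.17× activity: 0.31 × 0.17 = 0.0527.
The remaining 31% of clearance is unaffected.
Relative clearance = 0.0456 + 0.0527 + 0.31 = 0.4083.
Net systemic exposure ratio = 1 / 0.4083 = 2.4.

2.4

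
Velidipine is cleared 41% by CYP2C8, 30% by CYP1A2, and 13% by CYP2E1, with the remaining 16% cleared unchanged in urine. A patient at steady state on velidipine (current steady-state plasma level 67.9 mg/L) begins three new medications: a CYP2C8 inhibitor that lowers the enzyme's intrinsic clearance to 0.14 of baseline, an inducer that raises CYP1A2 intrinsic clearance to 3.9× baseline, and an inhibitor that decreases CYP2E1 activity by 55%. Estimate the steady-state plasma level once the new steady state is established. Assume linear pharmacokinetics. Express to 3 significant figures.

The CYP2C8 pathway (41% of clearance) is reduced to 0.14× activity: 0.41 × 0.14 = 0.0574.
The CYP1A2 pathway (30% of clearance) is boosted to 3.9× activity: 0.3 × 3.9 = 1.17.
The CYP2E1 pathway (13% of clearance) falls to 0.45× activity: 0.13 × 0.45 = 0.0585.
Non-CYP routes (16%) are unchanged.
New clearance relative to baseline: 0.0574 + 1.17 + 0.0585 + 0.16 = 1.4459.
Steady-state plasma level ∝ 1/CL: new value = 67.9 / 1.4459 = 47.0 mg/L.

47.0 mg/L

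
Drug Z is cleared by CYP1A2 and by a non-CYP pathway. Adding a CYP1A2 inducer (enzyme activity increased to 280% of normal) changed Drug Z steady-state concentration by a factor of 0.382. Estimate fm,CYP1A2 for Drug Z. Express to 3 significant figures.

0.899

Let fm be the CYP1A2 fraction. New clearance relative to baseline = fm × 2.8 + (1 − fm).
Steady-state concentration ratio = 1 / (new CL fraction), so new CL fraction = 1 / 0.382 = 2.618.
fm × 2.8 + 1 − fm = 2.618  ⇒  fm × (2.8 − 1) = 1.618  ⇒  fm = 0.899.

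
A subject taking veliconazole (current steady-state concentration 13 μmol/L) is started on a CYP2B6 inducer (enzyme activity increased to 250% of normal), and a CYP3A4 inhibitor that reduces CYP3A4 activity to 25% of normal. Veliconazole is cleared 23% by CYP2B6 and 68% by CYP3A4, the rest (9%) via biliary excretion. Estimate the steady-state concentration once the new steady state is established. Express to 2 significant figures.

16 μmol/L

The CYP2B6 pathway (23% of clearance) increases to 2.5× activity: 0.23 × 2.5 = 0.575.
The CYP3A4 pathway (68% of clearance) falls to 0.25× activity: 0.68 × 0.25 = 0.17.
Non-CYP routes (9%) are unchanged.
CL_new/CL_old = 0.575 + 0.17 + 0.09 = 0.835.
New steady-state concentration = 13 / 0.835 = 16 μmol/L (concentration scales inversely with clearance).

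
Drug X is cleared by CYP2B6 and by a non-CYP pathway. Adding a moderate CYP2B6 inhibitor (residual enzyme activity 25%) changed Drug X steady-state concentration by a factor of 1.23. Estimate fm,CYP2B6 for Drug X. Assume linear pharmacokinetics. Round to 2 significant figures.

0.25

Let x = fm,CYP2B6. Because steady-state concentration ∝ 1/CL, relative clearance fell to 1/1.23 = 0.813.
Only the CYP2B6 route changed, so 0.813 = x·0.25 + (1 − x), giving x = 0.25.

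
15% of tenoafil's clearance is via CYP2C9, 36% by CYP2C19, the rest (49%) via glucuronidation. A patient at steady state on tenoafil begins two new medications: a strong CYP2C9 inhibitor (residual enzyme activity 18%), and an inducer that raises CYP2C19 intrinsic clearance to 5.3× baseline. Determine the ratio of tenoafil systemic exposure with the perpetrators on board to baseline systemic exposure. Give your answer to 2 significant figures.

0.41

CYP2C9: 0.15 × 0.18 = 0.027
CYP2C19: 0.36 × 5.3 = 1.908
Other: 0.49 (unchanged)
New clearance relative to baseline: 0.027 + 1.908 + 0.49 = 2.425.
Systemic exposure ∝ 1/CL: fold-change = 1 / 2.425 = 0.41.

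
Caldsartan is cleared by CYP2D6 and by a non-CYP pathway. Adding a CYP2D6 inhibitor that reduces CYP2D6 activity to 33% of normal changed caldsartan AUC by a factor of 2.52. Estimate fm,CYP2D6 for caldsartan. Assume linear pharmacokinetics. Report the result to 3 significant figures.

Let x = fm,CYP2D6. Because AUC ∝ 1/CL, relative clearance fell to 1/2.52 = 0.3968.
Setting x·0.33 + (1 − x) = 0.3968 and solving: x = (0.3968 − 1)/(0.33 − 1) = 0.900.

0.900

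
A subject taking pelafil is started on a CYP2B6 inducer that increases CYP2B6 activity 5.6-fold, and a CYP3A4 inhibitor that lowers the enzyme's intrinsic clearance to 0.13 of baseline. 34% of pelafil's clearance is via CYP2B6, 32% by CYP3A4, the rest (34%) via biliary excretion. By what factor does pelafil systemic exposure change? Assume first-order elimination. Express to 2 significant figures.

0.44

CYP2B6: 0.34 × 5.6 = 1.904
CYP3A4: 0.32 × 0.13 = 0.0416
Other: 0.34 (unchanged)
New clearance relative to baseline: 1.904 + 0.0416 + 0.34 = 2.2856.
Because systemic exposure varies inversely with clearance, the combined effect is 1 / 2.2856 = 0.44.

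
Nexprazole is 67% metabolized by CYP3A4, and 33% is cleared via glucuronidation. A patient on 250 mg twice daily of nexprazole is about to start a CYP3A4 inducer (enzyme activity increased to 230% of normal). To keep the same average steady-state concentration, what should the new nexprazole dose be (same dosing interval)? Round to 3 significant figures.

468 mg

The CYP3A4 pathway (67% of clearance) is boosted to 2.3× activity: 0.67 × 2.3 = 1.541.
The remaining 33% of clearance is unaffected.
New clearance relative to baseline: 1.541 + 0.33 = 1.871.
Exposure is unchanged when dose changes in proportion to clearance. New dose = 250 mg × 1.871 = 468 mg.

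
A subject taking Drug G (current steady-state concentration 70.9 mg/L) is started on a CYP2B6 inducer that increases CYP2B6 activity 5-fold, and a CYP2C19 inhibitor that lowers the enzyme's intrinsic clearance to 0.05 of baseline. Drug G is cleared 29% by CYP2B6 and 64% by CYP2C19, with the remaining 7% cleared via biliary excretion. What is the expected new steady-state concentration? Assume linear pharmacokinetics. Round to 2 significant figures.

CYP2B6: 0.29 × 5 = 1.45
CYP2C19: 0.64 × 0.05 = 0.032
Other: 0.07 (unchanged)
Relative clearance = 1.45 + 0.032 + 0.07 = 1.552.
Dividing the baseline by the relative clearance: 70.9 / 1.552 = 46 mg/L.

46 mg/L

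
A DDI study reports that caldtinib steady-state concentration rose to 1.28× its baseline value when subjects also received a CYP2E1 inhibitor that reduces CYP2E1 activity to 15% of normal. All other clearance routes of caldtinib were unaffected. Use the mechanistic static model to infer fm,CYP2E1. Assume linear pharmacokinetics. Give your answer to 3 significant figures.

CL'/CL = 1 / 1.28 = 0.7812
0.15·fm + (1 − fm) = 0.7812
fm = (0.7812 − 1) / (0.15 − 1) = 0.257

0.257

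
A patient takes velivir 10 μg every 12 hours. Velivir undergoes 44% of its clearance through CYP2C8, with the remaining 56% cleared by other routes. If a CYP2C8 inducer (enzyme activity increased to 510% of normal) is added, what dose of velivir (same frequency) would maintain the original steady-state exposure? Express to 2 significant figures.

CYP2C8: 0.44 × 5.1 = 2.244
Other: 0.56 (unchanged)
CL_new/CL_old = 2.244 + 0.56 = 2.804.
Css,avg = (dose rate)/CL, so holding Css fixed requires dose ∝ CL: 10 × 2.804 = 28 μg.

28 μg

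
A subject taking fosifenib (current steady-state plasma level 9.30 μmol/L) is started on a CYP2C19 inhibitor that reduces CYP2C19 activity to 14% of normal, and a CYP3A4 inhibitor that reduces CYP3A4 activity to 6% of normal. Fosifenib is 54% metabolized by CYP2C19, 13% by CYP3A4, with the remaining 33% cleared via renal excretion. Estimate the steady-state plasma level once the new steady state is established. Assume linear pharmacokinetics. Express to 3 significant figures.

22.5 μmol/L

The CYP2C19 pathway (54% of clearance) drops to 0.14× activity: 0.54 × 0.14 = 0.0756.
The CYP3A4 pathway (13% of clearance) drops to 0.06× activity: 0.13 × 0.06 = 0.0078.
The remaining 33% of clearance is unaffected.
Relative clearance = 0.0756 + 0.0078 + 0.33 = 0.4134.
New steady-state plasma level = 9.30 / 0.4134 = 22.5 μmol/L (concentration scales inversely with clearance).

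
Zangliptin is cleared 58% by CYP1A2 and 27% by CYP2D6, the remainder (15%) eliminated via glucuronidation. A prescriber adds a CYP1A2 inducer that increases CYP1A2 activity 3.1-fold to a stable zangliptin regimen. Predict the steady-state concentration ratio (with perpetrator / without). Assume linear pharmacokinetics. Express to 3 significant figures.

The CYP1A2 pathway (58% of clearance) increases to 3.1× activity: 0.58 × 3.1 = 1.798.
CYP2D6 (27%) and the residual 15% are unaffected.
CL_new/CL_old = 1.798 + 0.27 + 0.15 = 2.218.
Since steady-state concentration ∝ 1/CL, the ratio is 1 / 2.218 = 0.451.

0.451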